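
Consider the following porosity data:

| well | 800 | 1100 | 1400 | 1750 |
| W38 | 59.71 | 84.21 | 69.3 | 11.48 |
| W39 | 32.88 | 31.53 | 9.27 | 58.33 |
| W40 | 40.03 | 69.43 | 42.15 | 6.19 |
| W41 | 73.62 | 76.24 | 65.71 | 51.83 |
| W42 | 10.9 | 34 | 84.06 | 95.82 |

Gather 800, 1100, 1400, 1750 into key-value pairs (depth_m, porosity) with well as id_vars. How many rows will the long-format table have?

5 well values × 4 melted columns = 20 rows.

20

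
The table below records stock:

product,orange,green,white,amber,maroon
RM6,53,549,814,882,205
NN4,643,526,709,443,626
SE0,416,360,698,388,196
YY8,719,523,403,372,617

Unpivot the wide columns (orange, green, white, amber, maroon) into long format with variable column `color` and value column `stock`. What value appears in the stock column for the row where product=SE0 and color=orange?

416

Unpivoting turns each (product, wide-column) pair into one long row.
The wide cell at row SE0, column orange holds 416, so the long row (SE0, orange) has stock=416.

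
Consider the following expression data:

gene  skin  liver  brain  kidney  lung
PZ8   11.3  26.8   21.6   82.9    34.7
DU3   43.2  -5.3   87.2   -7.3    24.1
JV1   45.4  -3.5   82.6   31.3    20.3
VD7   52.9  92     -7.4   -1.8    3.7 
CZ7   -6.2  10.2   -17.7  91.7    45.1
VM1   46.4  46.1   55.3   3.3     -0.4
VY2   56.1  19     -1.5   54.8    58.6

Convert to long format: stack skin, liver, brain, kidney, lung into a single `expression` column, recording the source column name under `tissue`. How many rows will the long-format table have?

7 gene values × 5 melted columns = 35 rows.

35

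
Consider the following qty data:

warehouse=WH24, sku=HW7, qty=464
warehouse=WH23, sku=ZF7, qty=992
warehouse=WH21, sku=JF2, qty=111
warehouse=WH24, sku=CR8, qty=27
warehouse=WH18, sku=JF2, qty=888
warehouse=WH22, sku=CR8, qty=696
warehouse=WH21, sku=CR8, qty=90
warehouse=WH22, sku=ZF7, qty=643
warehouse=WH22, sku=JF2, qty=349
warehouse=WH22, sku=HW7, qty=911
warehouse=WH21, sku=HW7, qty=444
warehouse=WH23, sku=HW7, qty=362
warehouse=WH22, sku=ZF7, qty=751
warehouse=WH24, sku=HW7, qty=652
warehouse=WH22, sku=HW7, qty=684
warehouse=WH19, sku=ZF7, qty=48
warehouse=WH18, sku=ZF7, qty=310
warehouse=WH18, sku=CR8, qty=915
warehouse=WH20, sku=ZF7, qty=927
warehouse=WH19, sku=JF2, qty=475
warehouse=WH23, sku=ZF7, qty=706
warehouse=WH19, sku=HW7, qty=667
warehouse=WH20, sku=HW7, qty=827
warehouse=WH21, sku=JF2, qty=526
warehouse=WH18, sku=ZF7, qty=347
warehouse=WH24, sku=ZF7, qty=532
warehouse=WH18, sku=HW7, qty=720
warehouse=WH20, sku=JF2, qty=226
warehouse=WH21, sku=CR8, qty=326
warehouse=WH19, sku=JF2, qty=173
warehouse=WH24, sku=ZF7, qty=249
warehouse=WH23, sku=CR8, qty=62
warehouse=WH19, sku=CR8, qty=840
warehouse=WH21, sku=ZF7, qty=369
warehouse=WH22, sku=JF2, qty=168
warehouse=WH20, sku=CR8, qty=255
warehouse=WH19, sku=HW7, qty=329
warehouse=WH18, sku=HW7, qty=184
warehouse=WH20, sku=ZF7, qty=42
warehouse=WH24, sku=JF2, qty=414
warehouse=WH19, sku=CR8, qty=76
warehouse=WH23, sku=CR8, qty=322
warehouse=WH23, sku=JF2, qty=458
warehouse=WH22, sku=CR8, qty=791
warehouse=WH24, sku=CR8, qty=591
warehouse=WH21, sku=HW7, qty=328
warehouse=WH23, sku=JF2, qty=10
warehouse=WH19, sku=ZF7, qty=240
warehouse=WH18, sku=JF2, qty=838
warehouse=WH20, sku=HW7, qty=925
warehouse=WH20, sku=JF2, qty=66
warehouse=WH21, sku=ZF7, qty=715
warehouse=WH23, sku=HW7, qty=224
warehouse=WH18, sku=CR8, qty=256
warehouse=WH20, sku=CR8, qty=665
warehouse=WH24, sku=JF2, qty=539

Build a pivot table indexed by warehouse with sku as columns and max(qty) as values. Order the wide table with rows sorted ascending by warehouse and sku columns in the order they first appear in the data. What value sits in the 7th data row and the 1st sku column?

652

With rows sorted ascending by warehouse, row 7 is warehouse=WH24. sku columns in first-appearance order: HW7, ZF7, JF2, CR8; column 1 is HW7.
Long rows with warehouse=WH24, sku=HW7: max(464, 652) = 652.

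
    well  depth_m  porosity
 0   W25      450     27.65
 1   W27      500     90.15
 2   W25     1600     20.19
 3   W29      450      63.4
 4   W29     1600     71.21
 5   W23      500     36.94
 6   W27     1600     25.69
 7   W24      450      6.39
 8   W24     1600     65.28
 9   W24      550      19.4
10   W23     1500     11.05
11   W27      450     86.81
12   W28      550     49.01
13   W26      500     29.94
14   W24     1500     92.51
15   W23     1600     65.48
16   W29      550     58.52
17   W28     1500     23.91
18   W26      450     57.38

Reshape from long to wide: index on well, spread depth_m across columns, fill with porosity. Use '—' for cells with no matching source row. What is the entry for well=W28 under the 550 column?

49.01

The long row with well=W28, depth_m=550 has porosity=49.01.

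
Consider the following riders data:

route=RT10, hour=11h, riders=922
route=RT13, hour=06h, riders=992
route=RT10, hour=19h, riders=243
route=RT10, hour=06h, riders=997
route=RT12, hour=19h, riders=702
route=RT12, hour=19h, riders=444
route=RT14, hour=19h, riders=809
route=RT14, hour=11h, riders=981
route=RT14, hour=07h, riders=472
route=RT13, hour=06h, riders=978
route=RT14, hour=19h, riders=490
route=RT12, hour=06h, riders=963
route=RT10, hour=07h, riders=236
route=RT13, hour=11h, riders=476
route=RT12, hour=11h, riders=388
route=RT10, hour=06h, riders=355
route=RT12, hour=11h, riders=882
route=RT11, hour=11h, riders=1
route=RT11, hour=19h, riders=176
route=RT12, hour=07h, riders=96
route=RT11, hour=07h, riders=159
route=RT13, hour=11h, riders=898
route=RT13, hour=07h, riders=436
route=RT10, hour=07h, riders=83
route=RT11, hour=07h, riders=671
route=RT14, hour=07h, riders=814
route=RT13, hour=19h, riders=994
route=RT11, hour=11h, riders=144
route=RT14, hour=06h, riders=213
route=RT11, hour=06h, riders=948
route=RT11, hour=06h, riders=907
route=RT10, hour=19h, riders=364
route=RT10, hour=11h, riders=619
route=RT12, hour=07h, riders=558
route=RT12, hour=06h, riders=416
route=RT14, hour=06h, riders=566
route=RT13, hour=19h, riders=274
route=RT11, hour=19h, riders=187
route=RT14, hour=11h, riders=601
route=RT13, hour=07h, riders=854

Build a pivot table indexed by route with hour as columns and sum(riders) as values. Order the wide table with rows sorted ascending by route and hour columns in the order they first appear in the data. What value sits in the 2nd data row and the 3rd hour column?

363

With rows sorted ascending by route, row 2 is route=RT11. hour columns in first-appearance order: 11h, 06h, 19h, 07h; column 3 is 19h.
Long rows with route=RT11, hour=19h: 176 + 187 = 363.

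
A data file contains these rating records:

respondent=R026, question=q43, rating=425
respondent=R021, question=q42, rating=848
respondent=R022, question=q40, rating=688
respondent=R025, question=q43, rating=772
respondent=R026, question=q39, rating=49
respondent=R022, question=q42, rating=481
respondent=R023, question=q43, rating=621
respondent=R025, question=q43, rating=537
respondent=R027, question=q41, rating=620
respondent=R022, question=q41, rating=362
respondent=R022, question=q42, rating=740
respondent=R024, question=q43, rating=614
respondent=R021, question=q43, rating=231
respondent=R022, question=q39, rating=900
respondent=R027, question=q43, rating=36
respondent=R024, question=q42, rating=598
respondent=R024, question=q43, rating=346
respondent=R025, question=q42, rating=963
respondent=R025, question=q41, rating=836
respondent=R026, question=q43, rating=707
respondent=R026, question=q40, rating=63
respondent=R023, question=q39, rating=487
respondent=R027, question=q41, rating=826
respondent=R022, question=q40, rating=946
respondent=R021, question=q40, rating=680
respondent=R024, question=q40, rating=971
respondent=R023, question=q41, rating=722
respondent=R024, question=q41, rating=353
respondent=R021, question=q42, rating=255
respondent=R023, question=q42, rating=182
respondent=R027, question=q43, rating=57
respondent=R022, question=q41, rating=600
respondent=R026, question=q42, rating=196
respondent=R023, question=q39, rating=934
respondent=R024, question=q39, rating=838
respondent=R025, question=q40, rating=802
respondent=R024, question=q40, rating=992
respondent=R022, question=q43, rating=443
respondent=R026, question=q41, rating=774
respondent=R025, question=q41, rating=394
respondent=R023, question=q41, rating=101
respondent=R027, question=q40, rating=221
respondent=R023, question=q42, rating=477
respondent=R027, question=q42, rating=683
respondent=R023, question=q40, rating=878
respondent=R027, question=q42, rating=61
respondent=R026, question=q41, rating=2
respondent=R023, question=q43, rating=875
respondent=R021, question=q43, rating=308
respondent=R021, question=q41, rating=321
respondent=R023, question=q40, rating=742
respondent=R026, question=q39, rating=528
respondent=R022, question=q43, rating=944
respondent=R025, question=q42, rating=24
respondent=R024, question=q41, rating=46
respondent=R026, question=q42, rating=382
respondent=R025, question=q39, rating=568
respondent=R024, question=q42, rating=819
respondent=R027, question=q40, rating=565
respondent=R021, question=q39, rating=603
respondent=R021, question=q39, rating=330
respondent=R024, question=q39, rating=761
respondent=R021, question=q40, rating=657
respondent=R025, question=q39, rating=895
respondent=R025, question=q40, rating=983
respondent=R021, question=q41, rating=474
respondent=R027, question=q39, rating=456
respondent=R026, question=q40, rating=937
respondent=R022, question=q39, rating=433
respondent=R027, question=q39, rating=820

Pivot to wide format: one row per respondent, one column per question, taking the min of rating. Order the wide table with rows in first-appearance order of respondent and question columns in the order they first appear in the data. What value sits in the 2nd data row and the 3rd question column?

657

With rows in first-appearance order of respondent, row 2 is respondent=R021. question columns in first-appearance order: q43, q42, q40, q39, q41; column 3 is q40.
Long rows with respondent=R021, question=q40: min(680, 657) = 657.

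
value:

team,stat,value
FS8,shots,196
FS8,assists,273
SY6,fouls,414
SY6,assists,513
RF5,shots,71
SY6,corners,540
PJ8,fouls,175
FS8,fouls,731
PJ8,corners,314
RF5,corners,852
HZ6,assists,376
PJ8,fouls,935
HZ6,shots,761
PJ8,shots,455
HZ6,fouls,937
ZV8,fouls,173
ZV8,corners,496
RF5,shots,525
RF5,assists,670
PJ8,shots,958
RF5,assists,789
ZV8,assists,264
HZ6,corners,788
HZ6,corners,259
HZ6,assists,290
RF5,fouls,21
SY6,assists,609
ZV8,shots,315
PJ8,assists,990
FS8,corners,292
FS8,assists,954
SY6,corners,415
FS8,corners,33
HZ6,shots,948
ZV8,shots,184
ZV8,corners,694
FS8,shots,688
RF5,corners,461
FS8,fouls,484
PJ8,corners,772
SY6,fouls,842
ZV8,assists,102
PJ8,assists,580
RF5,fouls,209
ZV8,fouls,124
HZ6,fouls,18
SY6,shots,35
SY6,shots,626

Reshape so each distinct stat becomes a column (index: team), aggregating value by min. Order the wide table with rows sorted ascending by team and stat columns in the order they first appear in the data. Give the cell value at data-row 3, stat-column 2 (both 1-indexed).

580

With rows sorted ascending by team, row 3 is team=PJ8. stat columns in first-appearance order: shots, assists, fouls, corners; column 2 is assists.
Long rows with team=PJ8, stat=assists: min(990, 580) = 580.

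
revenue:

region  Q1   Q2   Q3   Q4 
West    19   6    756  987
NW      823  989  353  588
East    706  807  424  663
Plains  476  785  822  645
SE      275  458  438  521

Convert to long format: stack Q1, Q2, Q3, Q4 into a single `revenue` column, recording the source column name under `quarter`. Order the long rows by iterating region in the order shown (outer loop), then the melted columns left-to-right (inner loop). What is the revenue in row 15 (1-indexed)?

20 rows total (5 × 4). Row 15: index ⌊(15-1)/4⌋ = 3 into region → Plains; (15-1) mod 4 = 2 into the melted columns → Q3.
So row 15 is (Plains, Q3, 822); revenue = 822.

822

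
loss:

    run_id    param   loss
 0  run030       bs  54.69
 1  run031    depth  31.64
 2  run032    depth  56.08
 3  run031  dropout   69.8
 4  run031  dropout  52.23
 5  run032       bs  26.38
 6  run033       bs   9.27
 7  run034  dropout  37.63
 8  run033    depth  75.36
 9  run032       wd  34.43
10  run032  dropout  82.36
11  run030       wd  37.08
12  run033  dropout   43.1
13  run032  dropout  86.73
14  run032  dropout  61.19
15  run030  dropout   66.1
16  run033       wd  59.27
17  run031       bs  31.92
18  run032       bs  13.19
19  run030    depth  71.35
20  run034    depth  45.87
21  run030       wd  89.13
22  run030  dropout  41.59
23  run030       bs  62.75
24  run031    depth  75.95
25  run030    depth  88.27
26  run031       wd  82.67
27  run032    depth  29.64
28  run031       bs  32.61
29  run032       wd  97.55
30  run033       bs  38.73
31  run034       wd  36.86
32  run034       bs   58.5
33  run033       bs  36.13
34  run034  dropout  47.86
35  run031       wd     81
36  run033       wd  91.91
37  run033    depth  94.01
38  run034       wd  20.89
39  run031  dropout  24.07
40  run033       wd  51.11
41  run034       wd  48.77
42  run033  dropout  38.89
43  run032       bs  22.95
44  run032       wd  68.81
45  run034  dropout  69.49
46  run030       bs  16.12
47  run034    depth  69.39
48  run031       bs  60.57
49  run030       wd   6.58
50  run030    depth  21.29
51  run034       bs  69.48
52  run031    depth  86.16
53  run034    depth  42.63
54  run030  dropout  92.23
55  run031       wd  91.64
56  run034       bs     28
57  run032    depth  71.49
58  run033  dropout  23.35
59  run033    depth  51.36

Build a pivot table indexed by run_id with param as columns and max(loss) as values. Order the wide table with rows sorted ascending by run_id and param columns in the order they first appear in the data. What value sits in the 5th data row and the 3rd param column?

69.49

With rows sorted ascending by run_id, row 5 is run_id=run034. param columns in first-appearance order: bs, depth, dropout, wd; column 3 is dropout.
Long rows with run_id=run034, param=dropout: max(37.63, 47.86, 69.49) = 69.49.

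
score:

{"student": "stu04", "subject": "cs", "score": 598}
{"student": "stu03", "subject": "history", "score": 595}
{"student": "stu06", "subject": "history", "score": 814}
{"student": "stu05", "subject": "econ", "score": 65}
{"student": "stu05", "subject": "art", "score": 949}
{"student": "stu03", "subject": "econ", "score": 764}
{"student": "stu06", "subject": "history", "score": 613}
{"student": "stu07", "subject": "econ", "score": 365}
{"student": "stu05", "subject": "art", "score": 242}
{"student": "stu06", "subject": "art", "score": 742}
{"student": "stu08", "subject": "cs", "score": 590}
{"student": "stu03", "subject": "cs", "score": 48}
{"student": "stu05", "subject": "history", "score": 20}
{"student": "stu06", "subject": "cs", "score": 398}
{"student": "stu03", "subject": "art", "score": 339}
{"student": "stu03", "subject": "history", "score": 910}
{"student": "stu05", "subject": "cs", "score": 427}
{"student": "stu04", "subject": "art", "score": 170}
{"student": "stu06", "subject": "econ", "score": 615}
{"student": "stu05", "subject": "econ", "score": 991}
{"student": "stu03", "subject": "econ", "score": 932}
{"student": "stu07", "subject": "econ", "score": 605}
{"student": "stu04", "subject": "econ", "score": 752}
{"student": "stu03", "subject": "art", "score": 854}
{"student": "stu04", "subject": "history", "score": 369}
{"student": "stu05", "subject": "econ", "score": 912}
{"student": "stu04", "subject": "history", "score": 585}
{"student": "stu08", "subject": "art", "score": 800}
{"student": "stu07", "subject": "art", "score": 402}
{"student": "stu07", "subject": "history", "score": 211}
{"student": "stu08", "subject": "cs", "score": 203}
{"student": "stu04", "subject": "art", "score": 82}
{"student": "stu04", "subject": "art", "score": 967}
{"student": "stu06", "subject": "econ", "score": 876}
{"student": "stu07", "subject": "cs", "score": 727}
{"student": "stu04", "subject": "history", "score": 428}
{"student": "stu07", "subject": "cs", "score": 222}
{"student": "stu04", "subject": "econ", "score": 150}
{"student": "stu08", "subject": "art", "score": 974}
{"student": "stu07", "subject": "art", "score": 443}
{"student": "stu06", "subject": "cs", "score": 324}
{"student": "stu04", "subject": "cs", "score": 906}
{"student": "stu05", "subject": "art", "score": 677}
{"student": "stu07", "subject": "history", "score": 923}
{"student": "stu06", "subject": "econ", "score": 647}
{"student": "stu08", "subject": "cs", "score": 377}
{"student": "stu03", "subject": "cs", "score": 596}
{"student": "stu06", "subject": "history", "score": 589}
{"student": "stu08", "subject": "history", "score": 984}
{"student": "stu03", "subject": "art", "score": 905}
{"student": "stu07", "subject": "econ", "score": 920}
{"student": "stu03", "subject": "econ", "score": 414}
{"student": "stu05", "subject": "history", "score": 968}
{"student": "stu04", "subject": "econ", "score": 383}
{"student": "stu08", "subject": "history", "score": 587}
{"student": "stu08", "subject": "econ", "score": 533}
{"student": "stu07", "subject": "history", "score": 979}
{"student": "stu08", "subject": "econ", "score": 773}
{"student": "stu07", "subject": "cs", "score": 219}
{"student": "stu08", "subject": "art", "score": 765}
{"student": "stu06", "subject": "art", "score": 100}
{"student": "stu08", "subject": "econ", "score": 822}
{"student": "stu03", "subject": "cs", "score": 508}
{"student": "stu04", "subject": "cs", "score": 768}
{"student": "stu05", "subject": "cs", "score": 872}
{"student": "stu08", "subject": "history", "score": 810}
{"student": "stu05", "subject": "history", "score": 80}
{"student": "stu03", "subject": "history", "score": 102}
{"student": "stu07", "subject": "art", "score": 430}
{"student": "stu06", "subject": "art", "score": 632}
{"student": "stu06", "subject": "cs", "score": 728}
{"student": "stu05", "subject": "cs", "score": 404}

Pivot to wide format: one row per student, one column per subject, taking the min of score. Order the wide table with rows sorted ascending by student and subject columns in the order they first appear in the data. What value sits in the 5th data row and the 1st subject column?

With rows sorted ascending by student, row 5 is student=stu07. subject columns in first-appearance order: cs, history, econ, art; column 1 is cs.
Long rows with student=stu07, subject=cs: min(727, 222, 219) = 219.

219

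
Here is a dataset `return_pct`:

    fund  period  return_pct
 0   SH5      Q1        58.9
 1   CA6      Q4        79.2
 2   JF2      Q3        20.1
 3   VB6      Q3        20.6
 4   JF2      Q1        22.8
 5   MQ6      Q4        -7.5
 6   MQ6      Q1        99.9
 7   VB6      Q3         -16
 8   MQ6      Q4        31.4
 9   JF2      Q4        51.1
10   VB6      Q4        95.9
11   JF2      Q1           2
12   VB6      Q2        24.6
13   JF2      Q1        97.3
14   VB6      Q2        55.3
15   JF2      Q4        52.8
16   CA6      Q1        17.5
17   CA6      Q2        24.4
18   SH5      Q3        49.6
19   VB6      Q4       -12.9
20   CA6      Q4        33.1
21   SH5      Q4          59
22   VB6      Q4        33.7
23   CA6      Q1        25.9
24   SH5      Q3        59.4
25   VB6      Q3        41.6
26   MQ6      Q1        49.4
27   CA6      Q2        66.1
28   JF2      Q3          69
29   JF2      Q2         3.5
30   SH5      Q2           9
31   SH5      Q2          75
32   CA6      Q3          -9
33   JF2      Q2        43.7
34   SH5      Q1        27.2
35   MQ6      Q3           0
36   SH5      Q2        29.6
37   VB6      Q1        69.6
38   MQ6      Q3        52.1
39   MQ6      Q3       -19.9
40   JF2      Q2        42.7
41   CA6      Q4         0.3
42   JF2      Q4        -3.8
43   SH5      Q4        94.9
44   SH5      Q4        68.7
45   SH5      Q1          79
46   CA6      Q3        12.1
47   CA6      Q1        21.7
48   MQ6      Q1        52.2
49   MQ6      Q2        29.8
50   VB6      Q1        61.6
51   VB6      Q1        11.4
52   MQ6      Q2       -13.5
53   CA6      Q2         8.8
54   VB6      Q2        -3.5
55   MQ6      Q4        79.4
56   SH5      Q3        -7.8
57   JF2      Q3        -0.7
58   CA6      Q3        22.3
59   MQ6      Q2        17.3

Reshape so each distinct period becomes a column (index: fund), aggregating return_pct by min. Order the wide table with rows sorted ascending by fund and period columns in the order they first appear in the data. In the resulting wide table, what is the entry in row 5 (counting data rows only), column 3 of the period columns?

-16

With rows sorted ascending by fund, row 5 is fund=VB6. period columns in first-appearance order: Q1, Q4, Q3, Q2; column 3 is Q3.
Long rows with fund=VB6, period=Q3: min(20.6, -16, 41.6) = -16.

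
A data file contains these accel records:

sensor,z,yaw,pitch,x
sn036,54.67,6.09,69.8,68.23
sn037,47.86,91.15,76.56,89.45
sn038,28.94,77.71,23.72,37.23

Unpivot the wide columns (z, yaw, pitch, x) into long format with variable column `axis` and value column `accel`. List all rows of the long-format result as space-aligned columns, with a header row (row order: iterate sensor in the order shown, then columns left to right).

sensor  axis   accel
sn036   z      54.67
sn036   yaw    6.09 
sn036   pitch  69.8 
sn036   x      68.23
sn037   z      47.86
sn037   yaw    91.15
sn037   pitch  76.56
sn037   x      89.45
sn038   z      28.94
sn038   yaw    77.71
sn038   pitch  23.72
sn038   x      37.23

Each (sensor, column) pair becomes one row: 3 × 4 = 12 rows.
For example, (sn036, z) → accel=54.67.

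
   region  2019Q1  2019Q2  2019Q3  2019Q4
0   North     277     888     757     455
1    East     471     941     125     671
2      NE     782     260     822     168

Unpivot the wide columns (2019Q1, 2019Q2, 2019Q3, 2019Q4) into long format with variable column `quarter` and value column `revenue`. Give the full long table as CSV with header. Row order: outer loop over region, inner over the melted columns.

Each (region, column) pair becomes one row: 3 × 4 = 12 rows.
For example, (North, 2019Q1) → revenue=277.

region,quarter,revenue
North,2019Q1,277
North,2019Q2,888
North,2019Q3,757
North,2019Q4,455
East,2019Q1,471
East,2019Q2,941
East,2019Q3,125
East,2019Q4,671
NE,2019Q1,782
NE,2019Q2,260
NE,2019Q3,822
NE,2019Q4,168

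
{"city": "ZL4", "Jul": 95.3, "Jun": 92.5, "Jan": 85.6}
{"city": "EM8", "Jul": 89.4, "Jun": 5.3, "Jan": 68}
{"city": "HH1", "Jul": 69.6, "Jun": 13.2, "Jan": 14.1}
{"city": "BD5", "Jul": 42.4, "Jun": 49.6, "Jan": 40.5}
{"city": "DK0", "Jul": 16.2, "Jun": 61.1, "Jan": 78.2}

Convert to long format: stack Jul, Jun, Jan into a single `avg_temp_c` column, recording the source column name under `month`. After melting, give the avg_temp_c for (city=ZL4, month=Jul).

Unpivoting turns each (city, wide-column) pair into one long row.
The wide cell at row ZL4, column Jul holds 95.3, so the long row (ZL4, Jul) has avg_temp_c=95.3.

95.3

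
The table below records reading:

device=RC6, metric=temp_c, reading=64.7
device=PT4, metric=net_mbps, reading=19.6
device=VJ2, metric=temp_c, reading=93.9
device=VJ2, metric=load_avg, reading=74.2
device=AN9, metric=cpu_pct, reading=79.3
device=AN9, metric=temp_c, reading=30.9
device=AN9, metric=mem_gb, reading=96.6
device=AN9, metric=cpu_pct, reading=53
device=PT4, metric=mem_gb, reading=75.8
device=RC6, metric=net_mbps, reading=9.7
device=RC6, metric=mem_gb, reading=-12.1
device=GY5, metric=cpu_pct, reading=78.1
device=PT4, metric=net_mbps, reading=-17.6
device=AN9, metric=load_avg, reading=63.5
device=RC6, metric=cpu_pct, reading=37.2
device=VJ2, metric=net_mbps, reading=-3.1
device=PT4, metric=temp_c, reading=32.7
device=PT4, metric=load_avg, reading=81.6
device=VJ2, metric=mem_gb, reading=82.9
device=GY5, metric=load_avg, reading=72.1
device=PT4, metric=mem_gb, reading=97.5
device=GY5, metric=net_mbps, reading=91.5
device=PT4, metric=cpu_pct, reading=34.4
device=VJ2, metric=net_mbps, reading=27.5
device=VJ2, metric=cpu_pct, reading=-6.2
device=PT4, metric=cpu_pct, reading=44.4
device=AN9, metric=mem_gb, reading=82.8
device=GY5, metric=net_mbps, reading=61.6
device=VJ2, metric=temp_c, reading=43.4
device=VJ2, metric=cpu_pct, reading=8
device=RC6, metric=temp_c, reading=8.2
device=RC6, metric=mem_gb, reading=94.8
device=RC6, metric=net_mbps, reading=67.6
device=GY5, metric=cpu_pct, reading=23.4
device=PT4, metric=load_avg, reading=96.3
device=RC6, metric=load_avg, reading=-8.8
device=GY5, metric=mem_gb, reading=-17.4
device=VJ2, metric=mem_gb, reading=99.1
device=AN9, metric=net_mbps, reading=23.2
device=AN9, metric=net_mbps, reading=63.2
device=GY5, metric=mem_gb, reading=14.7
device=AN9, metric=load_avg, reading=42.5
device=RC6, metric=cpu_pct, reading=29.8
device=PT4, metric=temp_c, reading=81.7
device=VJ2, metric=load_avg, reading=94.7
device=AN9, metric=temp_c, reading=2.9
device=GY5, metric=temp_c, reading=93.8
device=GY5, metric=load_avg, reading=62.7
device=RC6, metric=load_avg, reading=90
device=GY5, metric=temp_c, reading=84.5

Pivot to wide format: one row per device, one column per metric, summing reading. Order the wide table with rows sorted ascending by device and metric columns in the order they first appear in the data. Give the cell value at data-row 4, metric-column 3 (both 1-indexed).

81.2

With rows sorted ascending by device, row 4 is device=RC6. metric columns in first-appearance order: temp_c, net_mbps, load_avg, cpu_pct, mem_gb; column 3 is load_avg.
Long rows with device=RC6, metric=load_avg: -8.8 + 90 = 81.2.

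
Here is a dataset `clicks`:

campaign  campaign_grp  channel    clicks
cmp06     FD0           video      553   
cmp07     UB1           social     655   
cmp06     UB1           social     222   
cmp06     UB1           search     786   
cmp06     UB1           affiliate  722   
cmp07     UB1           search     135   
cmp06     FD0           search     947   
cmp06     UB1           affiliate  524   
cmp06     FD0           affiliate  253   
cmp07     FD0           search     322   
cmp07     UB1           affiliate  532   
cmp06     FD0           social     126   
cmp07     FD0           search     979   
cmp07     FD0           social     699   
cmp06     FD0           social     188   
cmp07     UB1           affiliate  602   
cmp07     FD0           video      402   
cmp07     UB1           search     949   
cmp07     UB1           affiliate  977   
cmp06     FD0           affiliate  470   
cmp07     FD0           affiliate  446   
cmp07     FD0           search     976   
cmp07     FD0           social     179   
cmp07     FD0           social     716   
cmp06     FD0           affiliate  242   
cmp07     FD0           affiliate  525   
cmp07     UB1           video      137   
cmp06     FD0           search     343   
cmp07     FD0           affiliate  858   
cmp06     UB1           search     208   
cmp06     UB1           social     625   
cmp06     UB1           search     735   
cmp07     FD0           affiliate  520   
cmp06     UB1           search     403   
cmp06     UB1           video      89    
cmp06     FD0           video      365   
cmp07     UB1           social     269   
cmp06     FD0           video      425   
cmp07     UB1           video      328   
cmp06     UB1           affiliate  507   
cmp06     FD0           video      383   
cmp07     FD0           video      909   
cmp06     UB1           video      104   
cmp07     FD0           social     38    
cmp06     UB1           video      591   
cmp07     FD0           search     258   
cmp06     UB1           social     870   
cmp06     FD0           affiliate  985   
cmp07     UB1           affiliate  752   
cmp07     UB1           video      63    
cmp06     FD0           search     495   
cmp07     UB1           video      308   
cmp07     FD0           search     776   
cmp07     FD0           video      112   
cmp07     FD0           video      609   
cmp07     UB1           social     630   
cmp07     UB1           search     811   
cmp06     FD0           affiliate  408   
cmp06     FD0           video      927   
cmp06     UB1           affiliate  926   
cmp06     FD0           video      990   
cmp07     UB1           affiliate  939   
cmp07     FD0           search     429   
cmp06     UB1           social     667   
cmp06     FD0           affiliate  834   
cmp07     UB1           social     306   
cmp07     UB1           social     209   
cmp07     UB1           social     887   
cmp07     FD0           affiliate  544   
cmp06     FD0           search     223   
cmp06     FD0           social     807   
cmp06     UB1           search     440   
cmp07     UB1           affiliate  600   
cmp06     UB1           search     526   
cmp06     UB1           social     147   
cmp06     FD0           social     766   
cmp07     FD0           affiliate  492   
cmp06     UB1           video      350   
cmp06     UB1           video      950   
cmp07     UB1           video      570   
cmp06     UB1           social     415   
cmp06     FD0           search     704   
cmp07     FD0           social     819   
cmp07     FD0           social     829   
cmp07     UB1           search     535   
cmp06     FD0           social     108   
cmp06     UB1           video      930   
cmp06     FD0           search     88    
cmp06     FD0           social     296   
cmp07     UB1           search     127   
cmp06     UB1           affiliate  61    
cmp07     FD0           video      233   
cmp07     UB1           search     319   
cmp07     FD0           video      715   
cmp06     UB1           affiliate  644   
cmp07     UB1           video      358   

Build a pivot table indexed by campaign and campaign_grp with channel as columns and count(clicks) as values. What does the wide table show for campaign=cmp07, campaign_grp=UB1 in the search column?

6

Rows with campaign=cmp07, campaign_grp=UB1 and channel=search: clicks values are 135, 949, 811, 535, 127, 319.
6 rows match — count = 6.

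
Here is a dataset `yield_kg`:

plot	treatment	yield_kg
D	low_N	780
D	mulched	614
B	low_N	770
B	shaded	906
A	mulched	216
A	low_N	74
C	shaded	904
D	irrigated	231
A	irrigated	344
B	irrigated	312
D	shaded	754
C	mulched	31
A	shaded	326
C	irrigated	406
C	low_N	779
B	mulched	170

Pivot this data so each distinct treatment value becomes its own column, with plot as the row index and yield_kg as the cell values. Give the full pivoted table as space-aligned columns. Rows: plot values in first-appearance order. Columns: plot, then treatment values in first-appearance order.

plot  low_N  mulched  shaded  irrigated
D     780    614      754     231      
B     770    170      906     312      
A     74     216      326     344      
C     779    31       904     406      

Columns: plot plus the 4 distinct treatment values (low_N, mulched, shaded, irrigated).
For example, row D column low_N takes yield_kg=780 from the long row (D, low_N).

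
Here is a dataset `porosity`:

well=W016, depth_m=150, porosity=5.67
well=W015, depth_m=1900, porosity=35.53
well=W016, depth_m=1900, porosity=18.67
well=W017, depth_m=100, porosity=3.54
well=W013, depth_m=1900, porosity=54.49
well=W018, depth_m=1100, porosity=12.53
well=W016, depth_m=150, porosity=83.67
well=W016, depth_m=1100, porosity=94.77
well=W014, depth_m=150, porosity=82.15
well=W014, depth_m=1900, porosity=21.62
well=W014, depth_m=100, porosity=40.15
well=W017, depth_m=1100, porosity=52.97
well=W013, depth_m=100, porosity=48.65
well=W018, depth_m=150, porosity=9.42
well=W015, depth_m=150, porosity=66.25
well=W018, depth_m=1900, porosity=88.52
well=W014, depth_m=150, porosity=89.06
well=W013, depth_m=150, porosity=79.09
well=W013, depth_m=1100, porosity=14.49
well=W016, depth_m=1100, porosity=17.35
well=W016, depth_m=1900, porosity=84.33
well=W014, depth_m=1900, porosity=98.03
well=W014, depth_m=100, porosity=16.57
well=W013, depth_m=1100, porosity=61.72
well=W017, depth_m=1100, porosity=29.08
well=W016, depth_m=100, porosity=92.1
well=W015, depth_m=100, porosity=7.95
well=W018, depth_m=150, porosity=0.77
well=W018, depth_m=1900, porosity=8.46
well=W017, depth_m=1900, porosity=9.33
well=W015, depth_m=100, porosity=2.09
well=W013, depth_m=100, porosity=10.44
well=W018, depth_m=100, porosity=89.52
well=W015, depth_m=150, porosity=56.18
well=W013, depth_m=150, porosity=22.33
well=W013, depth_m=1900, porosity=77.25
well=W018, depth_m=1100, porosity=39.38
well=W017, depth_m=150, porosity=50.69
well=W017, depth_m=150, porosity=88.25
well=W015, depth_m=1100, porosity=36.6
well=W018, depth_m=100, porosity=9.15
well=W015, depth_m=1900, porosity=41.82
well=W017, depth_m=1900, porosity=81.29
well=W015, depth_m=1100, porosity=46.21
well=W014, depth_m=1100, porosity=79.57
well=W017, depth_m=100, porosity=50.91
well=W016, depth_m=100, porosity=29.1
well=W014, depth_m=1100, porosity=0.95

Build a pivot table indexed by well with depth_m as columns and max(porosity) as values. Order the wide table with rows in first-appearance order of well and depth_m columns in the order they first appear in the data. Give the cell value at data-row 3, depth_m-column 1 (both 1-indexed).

With rows in first-appearance order of well, row 3 is well=W017. depth_m columns in first-appearance order: 150, 1900, 100, 1100; column 1 is 150.
Long rows with well=W017, depth_m=150: max(50.69, 88.25) = 88.25.

88.25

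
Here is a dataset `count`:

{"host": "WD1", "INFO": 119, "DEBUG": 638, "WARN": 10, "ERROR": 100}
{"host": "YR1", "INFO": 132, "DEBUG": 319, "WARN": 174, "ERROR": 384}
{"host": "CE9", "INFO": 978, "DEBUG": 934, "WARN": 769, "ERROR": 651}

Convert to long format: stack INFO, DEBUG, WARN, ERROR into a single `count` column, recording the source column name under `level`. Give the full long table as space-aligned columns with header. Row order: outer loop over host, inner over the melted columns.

host  level  count
WD1   INFO   119  
WD1   DEBUG  638  
WD1   WARN   10   
WD1   ERROR  100  
YR1   INFO   132  
YR1   DEBUG  319  
YR1   WARN   174  
YR1   ERROR  384  
CE9   INFO   978  
CE9   DEBUG  934  
CE9   WARN   769  
CE9   ERROR  651  

Each (host, column) pair becomes one row: 3 × 4 = 12 rows.
For example, (WD1, INFO) → count=119.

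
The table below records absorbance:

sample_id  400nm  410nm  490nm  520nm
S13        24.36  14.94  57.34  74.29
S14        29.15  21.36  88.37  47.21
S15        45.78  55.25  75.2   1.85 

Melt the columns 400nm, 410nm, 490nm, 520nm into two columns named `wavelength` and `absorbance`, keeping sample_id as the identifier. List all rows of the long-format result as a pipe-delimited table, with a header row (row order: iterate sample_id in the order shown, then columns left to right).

Each (sample_id, column) pair becomes one row: 3 × 4 = 12 rows.
For example, (S13, 400nm) → absorbance=24.36.

| sample_id | wavelength | absorbance |
| S13 | 400nm | 24.36 |
| S13 | 410nm | 14.94 |
| S13 | 490nm | 57.34 |
| S13 | 520nm | 74.29 |
| S14 | 400nm | 29.15 |
| S14 | 410nm | 21.36 |
| S14 | 490nm | 88.37 |
| S14 | 520nm | 47.21 |
| S15 | 400nm | 45.78 |
| S15 | 410nm | 55.25 |
| S15 | 490nm | 75.2 |
| S15 | 520nm | 1.85 |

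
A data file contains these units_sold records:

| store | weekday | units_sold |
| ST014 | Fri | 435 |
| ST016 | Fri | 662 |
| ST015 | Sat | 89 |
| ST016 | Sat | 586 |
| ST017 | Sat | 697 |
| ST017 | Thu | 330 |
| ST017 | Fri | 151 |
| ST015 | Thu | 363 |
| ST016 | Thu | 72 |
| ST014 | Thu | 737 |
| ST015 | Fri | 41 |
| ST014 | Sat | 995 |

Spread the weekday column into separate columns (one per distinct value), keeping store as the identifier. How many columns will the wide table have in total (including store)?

4

1 column for store plus 3 distinct weekday values → 4 columns.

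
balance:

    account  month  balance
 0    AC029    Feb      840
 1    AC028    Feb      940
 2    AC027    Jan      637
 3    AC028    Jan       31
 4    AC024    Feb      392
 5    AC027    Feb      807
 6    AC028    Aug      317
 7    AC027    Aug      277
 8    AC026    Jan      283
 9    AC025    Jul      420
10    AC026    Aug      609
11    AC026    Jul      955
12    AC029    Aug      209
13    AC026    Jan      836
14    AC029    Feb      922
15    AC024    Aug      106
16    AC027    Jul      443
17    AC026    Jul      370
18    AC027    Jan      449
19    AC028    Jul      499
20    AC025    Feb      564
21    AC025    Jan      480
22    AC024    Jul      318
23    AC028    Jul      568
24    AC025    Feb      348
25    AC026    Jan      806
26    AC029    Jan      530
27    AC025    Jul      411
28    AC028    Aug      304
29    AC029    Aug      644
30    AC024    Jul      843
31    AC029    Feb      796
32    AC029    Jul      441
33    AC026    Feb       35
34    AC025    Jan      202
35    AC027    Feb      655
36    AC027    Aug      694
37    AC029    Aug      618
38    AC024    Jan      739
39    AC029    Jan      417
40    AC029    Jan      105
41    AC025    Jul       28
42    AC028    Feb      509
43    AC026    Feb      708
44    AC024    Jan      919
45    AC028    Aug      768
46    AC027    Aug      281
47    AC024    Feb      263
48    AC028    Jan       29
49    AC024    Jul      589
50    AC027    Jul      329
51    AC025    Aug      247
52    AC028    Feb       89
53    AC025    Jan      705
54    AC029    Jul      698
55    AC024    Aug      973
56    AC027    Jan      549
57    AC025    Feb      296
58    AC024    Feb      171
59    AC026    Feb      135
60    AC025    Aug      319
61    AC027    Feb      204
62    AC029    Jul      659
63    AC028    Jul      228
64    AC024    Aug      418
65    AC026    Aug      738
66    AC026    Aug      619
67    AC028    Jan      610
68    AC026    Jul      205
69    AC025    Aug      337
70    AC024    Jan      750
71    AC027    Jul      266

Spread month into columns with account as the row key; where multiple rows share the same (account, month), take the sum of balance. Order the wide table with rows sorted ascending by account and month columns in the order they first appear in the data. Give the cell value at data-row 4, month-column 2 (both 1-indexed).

1635

With rows sorted ascending by account, row 4 is account=AC027. month columns in first-appearance order: Feb, Jan, Aug, Jul; column 2 is Jan.
Long rows with account=AC027, month=Jan: 637 + 449 + 549 = 1635.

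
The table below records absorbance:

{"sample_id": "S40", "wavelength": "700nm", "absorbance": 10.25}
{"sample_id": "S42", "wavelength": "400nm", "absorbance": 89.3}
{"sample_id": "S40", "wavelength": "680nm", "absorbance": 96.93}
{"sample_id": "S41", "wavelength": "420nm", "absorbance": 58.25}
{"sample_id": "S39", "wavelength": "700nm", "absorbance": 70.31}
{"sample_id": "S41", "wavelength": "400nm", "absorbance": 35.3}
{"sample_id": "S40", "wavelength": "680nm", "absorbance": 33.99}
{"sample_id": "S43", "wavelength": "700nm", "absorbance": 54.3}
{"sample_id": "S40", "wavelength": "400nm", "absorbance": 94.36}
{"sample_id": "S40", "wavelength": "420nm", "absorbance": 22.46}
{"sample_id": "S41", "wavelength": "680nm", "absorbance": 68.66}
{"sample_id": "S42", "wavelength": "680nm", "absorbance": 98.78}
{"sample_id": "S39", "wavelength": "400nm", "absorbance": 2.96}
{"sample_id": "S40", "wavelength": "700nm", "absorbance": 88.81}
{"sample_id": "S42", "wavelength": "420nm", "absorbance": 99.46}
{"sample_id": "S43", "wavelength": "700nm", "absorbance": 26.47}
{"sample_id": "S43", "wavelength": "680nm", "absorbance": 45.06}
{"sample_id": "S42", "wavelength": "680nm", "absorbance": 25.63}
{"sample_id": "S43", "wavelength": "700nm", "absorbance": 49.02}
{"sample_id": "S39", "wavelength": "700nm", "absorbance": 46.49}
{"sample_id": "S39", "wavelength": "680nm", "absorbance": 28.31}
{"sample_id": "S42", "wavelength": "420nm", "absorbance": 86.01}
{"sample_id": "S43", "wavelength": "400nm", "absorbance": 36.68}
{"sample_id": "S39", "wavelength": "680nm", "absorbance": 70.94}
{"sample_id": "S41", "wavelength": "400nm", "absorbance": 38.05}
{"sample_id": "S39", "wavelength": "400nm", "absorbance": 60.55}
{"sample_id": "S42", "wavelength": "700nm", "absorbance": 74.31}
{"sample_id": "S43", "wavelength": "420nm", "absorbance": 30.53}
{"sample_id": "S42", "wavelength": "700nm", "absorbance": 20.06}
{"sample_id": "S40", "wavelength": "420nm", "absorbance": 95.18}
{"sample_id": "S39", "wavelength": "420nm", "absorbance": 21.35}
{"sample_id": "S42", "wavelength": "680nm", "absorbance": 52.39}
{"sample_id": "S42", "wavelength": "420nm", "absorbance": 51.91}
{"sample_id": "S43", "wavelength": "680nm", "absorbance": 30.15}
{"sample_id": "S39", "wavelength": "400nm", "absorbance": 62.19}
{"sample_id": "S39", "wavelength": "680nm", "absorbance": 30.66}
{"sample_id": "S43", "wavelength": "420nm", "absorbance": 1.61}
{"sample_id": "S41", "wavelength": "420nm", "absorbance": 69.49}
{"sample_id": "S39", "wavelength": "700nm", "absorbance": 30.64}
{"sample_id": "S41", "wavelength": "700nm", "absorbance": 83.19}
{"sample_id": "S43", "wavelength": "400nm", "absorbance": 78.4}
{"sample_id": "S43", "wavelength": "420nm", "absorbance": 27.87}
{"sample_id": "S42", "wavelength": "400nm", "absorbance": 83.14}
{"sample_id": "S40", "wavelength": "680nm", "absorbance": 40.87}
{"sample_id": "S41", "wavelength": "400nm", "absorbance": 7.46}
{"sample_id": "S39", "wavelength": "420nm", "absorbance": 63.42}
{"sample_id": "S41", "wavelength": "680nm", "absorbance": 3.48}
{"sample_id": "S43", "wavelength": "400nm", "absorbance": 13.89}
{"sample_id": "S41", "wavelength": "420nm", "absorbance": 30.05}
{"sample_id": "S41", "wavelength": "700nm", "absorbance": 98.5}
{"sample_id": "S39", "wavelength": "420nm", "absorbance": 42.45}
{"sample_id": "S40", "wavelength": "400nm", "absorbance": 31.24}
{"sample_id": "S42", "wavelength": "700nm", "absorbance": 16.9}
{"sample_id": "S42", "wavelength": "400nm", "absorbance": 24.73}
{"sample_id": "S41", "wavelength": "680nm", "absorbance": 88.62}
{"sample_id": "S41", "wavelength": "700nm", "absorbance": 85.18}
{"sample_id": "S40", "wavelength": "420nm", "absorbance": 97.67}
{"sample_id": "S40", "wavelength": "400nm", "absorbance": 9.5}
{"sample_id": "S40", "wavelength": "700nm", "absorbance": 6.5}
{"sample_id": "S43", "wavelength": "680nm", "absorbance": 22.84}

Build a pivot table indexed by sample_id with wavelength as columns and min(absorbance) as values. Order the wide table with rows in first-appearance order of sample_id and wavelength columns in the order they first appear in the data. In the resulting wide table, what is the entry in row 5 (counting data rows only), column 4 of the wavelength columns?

1.61

With rows in first-appearance order of sample_id, row 5 is sample_id=S43. wavelength columns in first-appearance order: 700nm, 400nm, 680nm, 420nm; column 4 is 420nm.
Long rows with sample_id=S43, wavelength=420nm: min(30.53, 1.61, 27.87) = 1.61.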